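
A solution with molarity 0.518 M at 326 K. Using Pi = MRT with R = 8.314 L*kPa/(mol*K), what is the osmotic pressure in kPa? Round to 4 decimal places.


Osmotic pressure (van't Hoff): Pi = M*R*T.
RT = 8.314 * 326 = 2710.364
Pi = 0.518 * 2710.364
Pi = 1403.968552 kPa, rounded to 4 dp:

1403.9686 kPa


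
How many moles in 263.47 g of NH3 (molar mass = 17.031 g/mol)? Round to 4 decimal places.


n = mass / M
n = 263.47 / 17.031
n = 15.47002525 mol, rounded to 4 dp:

15.4700 mol


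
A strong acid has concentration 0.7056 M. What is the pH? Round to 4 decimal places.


A strong acid dissociates completely, so [H+] equals the given concentration.
pH = -log10([H+]) = -log10(0.7056)
pH = 0.15144143, rounded to 4 dp:

0.1514


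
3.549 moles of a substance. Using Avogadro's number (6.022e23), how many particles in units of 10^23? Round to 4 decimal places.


N = n * NA, then divide by 1e23 for the requested units.
N / 1e23 = n * 6.022
N / 1e23 = 3.549 * 6.022
N / 1e23 = 21.372078, rounded to 4 dp:

21.3721


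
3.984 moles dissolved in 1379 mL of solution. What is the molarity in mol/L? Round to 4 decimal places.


Convert volume to liters: V_L = V_mL / 1000.
V_L = 1379 / 1000 = 1.379 L
M = n / V_L = 3.984 / 1.379
M = 2.88905004 mol/L, rounded to 4 dp:

2.8891 mol/L


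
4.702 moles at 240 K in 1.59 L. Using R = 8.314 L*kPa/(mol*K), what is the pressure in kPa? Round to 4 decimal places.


PV = nRT, solve for P = nRT / V.
nRT = 4.702 * 8.314 * 240 = 9382.1827
P = 9382.1827 / 1.59
P = 5900.74383648 kPa, rounded to 4 dp:

5900.7438 kPa


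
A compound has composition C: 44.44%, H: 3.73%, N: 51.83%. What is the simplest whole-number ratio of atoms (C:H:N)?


Assume 100 g of compound, divide each mass% by atomic mass to get moles, then normalize by the smallest to get a raw atom ratio.
Moles per 100 g: C: 44.44/12.011 = 3.6999, H: 3.73/1.008 = 3.7004, N: 51.83/14.007 = 3.7003
Raw ratio (divide by min = 3.6999): C: 1.0, H: 1.0, N: 1.0
Multiply by 1 to clear fractions: C: 1.0 ~= 1, H: 1.0 ~= 1, N: 1.0 ~= 1
Reduce by GCD to get the simplest whole-number ratio:

1:1:1


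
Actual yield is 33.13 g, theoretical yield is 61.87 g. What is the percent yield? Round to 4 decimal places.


% yield = 100 * actual / theoretical
% yield = 100 * 33.13 / 61.87
% yield = 53.54776144 %, rounded to 4 dp:

53.5478 %


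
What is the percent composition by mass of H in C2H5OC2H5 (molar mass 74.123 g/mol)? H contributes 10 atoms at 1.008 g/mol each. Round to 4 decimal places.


pct = 100 * (n_elem * M_elem) / M_total
mass_contribution = 10 * 1.008 = 10.08 g/mol
pct = 100 * 10.08 / 74.123
pct = 13.59901785 %, rounded to 4 dp:

13.5990 %


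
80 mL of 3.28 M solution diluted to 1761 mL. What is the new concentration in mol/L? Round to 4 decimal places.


Dilution: M1*V1 = M2*V2, solve for M2.
M2 = M1*V1 / V2
M2 = 3.28 * 80 / 1761
M2 = 262.4 / 1761
M2 = 0.14900625 mol/L, rounded to 4 dp:

0.1490 mol/L


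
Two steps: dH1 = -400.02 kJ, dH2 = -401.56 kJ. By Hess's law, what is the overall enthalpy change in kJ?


Hess's law: enthalpy is a state function, so add the step enthalpies.
dH_total = dH1 + dH2 = -400.02 + (-401.56)
dH_total = -801.58 kJ:

-801.58 kJ


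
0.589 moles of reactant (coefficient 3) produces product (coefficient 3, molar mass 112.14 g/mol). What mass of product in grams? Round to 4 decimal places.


Use the coefficient ratio to convert reactant moles to product moles, then multiply by the product's molar mass.
moles_P = moles_R * (coeff_P / coeff_R) = 0.589 * (3/3) = 0.589
mass_P = moles_P * M_P = 0.589 * 112.14
mass_P = 66.05046 g, rounded to 4 dp:

66.0505 g


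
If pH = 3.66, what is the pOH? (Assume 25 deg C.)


At 25 deg C, pH + pOH = 14.
pOH = 14 - pH = 14 - 3.66
pOH = 10.34:

10.34


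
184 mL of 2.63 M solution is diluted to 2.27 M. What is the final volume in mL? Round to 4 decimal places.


Dilution: M1*V1 = M2*V2, solve for V2.
V2 = M1*V1 / M2
V2 = 2.63 * 184 / 2.27
V2 = 483.92 / 2.27
V2 = 213.18061674 mL, rounded to 4 dp:

213.1806 mL


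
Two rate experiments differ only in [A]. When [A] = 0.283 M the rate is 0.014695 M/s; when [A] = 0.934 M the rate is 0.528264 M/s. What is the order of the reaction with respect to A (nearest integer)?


Rate is proportional to [A]^n, so rate2/rate1 = ([A]2/[A]1)^n. Take logs to solve for n.
rate2/rate1 = 0.528264 / 0.014695 = 35.9486
[A]2/[A]1 = 0.934 / 0.283 = 3.3004
n = ln(35.9486) / ln(3.3004) = 3.0
Nearest integer order:

3


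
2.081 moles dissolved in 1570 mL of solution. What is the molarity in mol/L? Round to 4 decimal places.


Convert volume to liters: V_L = V_mL / 1000.
V_L = 1570 / 1000 = 1.57 L
M = n / V_L = 2.081 / 1.57
M = 1.32547771 mol/L, rounded to 4 dp:

1.3255 mol/L


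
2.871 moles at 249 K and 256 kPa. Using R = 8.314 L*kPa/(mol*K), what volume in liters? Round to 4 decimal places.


PV = nRT, solve for V = nRT / P.
nRT = 2.871 * 8.314 * 249 = 5943.504
V = 5943.504 / 256
V = 23.2168125 L, rounded to 4 dp:

23.2168 L


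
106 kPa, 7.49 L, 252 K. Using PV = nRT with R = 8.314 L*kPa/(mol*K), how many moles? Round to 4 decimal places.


PV = nRT, solve for n = PV / (RT).
PV = 106 * 7.49 = 793.94
RT = 8.314 * 252 = 2095.128
n = 793.94 / 2095.128
n = 0.37894582 mol, rounded to 4 dp:

0.3789 mol


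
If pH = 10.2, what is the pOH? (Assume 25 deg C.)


At 25 deg C, pH + pOH = 14.
pOH = 14 - pH = 14 - 10.2
pOH = 3.8:

3.80


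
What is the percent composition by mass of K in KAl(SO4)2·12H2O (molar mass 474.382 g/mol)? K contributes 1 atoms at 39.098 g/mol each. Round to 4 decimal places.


pct = 100 * (n_elem * M_elem) / M_total
mass_contribution = 1 * 39.098 = 39.098 g/mol
pct = 100 * 39.098 / 474.382
pct = 8.24188102 %, rounded to 4 dp:

8.2419 %


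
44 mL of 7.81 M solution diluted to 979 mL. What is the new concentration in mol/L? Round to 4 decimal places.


Dilution: M1*V1 = M2*V2, solve for M2.
M2 = M1*V1 / V2
M2 = 7.81 * 44 / 979
M2 = 343.64 / 979
M2 = 0.35101124 mol/L, rounded to 4 dp:

0.3510 mol/L


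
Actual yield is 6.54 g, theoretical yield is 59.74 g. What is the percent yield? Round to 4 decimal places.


% yield = 100 * actual / theoretical
% yield = 100 * 6.54 / 59.74
% yield = 10.9474389 %, rounded to 4 dp:

10.9474 %


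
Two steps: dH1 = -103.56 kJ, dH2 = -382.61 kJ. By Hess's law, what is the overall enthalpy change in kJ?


Hess's law: enthalpy is a state function, so add the step enthalpies.
dH_total = dH1 + dH2 = -103.56 + (-382.61)
dH_total = -486.17 kJ:

-486.17 kJ


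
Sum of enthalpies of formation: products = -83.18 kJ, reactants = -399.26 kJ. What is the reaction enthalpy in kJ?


dH_rxn = sum(dH_f products) - sum(dH_f reactants)
dH_rxn = -83.18 - (-399.26)
dH_rxn = 316.08 kJ:

316.08 kJ


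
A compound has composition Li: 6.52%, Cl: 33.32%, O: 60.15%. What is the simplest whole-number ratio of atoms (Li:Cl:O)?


Assume 100 g of compound, divide each mass% by atomic mass to get moles, then normalize by the smallest to get a raw atom ratio.
Moles per 100 g: Li: 6.52/6.941 = 0.9393, Cl: 33.32/35.453 = 0.9398, O: 60.15/15.999 = 3.7596
Raw ratio (divide by min = 0.9393): Li: 1.0, Cl: 1.001, O: 4.002
Multiply by 1 to clear fractions: Li: 1.0 ~= 1, Cl: 1.001 ~= 1, O: 4.002 ~= 4
Reduce by GCD to get the simplest whole-number ratio:

1:1:4


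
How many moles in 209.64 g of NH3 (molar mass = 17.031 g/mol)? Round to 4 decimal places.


n = mass / M
n = 209.64 / 17.031
n = 12.3093183 mol, rounded to 4 dp:

12.3093 mol


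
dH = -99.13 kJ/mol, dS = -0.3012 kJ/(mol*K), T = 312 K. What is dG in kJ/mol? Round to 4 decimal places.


Gibbs: dG = dH - T*dS (consistent units, dS already in kJ/(mol*K)).
T*dS = 312 * -0.3012 = -93.9744
dG = -99.13 - (-93.9744)
dG = -5.1556 kJ/mol, rounded to 4 dp:

-5.1556 kJ/mol


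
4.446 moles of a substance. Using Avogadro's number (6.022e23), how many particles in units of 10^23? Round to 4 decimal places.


N = n * NA, then divide by 1e23 for the requested units.
N / 1e23 = n * 6.022
N / 1e23 = 4.446 * 6.022
N / 1e23 = 26.773812, rounded to 4 dp:

26.7738


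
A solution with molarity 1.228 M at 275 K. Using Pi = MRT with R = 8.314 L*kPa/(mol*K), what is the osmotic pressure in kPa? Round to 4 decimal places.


Osmotic pressure (van't Hoff): Pi = M*R*T.
RT = 8.314 * 275 = 2286.35
Pi = 1.228 * 2286.35
Pi = 2807.6378 kPa, rounded to 4 dp:

2807.6378 kPa


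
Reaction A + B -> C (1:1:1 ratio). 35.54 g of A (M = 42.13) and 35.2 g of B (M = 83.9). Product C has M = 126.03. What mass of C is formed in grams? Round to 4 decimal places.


Find moles of each reactant; the smaller value is the limiting reagent in a 1:1:1 reaction, so moles_C equals moles of the limiter.
n_A = mass_A / M_A = 35.54 / 42.13 = 0.843579 mol
n_B = mass_B / M_B = 35.2 / 83.9 = 0.419547 mol
Limiting reagent: B (smaller), n_limiting = 0.419547 mol
mass_C = n_limiting * M_C = 0.419547 * 126.03
mass_C = 52.87550841 g, rounded to 4 dp:

52.8755 g


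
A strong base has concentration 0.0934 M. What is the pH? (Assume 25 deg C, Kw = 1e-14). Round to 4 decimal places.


A strong base dissociates completely, so [OH-] equals the given concentration.
pOH = -log10([OH-]) = -log10(0.0934) = 1.029653
pH = 14 - pOH = 14 - 1.029653
pH = 12.970347, rounded to 4 dp:

12.9703


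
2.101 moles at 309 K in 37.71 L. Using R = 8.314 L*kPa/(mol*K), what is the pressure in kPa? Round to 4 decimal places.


PV = nRT, solve for P = nRT / V.
nRT = 2.101 * 8.314 * 309 = 5397.5236
P = 5397.5236 / 37.71
P = 143.13242111 kPa, rounded to 4 dp:

143.1324 kPa


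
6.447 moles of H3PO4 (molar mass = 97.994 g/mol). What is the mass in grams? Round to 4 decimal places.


mass = n * M
mass = 6.447 * 97.994
mass = 631.767318 g, rounded to 4 dp:

631.7673 g


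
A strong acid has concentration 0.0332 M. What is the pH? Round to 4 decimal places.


A strong acid dissociates completely, so [H+] equals the given concentration.
pH = -log10([H+]) = -log10(0.0332)
pH = 1.47886192, rounded to 4 dp:

1.4789


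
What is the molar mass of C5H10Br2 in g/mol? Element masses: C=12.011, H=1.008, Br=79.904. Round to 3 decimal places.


M = sum(count * atomic_mass) over atoms.
M = 5*12.011 + 10*1.008 + 2*79.904
M = 60.055 + 10.08 + 159.808
M = 229.943 g/mol, rounded to 3 dp:

229.943 g/mol


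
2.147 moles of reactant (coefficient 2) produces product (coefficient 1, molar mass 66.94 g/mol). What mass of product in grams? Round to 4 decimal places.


Use the coefficient ratio to convert reactant moles to product moles, then multiply by the product's molar mass.
moles_P = moles_R * (coeff_P / coeff_R) = 2.147 * (1/2) = 1.0735
mass_P = moles_P * M_P = 1.0735 * 66.94
mass_P = 71.86009 g, rounded to 4 dp:

71.8601 g


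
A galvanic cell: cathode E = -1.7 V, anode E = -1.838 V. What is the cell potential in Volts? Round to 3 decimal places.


Standard cell potential: E_cell = E_cathode - E_anode.
E_cell = -1.7 - (-1.838)
E_cell = 0.138 V, rounded to 3 dp:

0.138 V


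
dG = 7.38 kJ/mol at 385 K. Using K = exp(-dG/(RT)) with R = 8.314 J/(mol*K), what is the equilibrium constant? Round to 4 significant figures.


dG is in kJ/mol; multiply by 1000 to match R in J/(mol*K).
RT = 8.314 * 385 = 3200.89 J/mol
exponent = -dG*1000 / (RT) = -(7.38*1000) / 3200.89 = -2.30560875
K = exp(-2.30560875)
K = 0.099698091, rounded to 4 significant figures:

0.09970


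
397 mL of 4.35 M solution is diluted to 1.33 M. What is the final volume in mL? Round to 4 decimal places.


Dilution: M1*V1 = M2*V2, solve for V2.
V2 = M1*V1 / M2
V2 = 4.35 * 397 / 1.33
V2 = 1726.95 / 1.33
V2 = 1298.45864662 mL, rounded to 4 dp:

1298.4586 mL


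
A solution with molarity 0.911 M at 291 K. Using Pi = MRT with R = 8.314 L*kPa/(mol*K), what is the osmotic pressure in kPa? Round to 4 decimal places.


Osmotic pressure (van't Hoff): Pi = M*R*T.
RT = 8.314 * 291 = 2419.374
Pi = 0.911 * 2419.374
Pi = 2204.049714 kPa, rounded to 4 dp:

2204.0497 kPa


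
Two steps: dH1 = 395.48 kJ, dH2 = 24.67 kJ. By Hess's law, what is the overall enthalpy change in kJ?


Hess's law: enthalpy is a state function, so add the step enthalpies.
dH_total = dH1 + dH2 = 395.48 + (24.67)
dH_total = 420.15 kJ:

420.15 kJ


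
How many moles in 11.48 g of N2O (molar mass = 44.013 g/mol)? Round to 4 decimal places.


n = mass / M
n = 11.48 / 44.013
n = 0.26083203 mol, rounded to 4 dp:

0.2608 mol


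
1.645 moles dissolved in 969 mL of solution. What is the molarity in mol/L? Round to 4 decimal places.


Convert volume to liters: V_L = V_mL / 1000.
V_L = 969 / 1000 = 0.969 L
M = n / V_L = 1.645 / 0.969
M = 1.69762642 mol/L, rounded to 4 dp:

1.6976 mol/L


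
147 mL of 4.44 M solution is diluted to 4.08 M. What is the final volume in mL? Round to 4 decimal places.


Dilution: M1*V1 = M2*V2, solve for V2.
V2 = M1*V1 / M2
V2 = 4.44 * 147 / 4.08
V2 = 652.68 / 4.08
V2 = 159.97058824 mL, rounded to 4 dp:

159.9706 mL


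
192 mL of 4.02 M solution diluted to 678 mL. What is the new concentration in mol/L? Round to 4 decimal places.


Dilution: M1*V1 = M2*V2, solve for M2.
M2 = M1*V1 / V2
M2 = 4.02 * 192 / 678
M2 = 771.84 / 678
M2 = 1.13840708 mol/L, rounded to 4 dp:

1.1384 mol/L


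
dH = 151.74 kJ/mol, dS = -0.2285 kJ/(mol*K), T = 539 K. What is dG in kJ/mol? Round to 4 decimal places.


Gibbs: dG = dH - T*dS (consistent units, dS already in kJ/(mol*K)).
T*dS = 539 * -0.2285 = -123.1615
dG = 151.74 - (-123.1615)
dG = 274.9015 kJ/mol, rounded to 4 dp:

274.9015 kJ/mol


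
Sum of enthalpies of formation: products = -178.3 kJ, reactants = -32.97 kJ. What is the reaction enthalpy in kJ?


dH_rxn = sum(dH_f products) - sum(dH_f reactants)
dH_rxn = -178.3 - (-32.97)
dH_rxn = -145.33 kJ:

-145.33 kJ


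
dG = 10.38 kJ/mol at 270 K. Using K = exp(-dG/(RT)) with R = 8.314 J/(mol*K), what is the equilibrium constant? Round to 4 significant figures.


dG is in kJ/mol; multiply by 1000 to match R in J/(mol*K).
RT = 8.314 * 270 = 2244.78 J/mol
exponent = -dG*1000 / (RT) = -(10.38*1000) / 2244.78 = -4.62406116
K = exp(-4.62406116)
K = 0.0098128634, rounded to 4 significant figures:

0.009813


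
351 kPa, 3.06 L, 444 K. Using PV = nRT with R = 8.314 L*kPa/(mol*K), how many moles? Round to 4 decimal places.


PV = nRT, solve for n = PV / (RT).
PV = 351 * 3.06 = 1074.06
RT = 8.314 * 444 = 3691.416
n = 1074.06 / 3691.416
n = 0.29096152 mol, rounded to 4 dp:

0.2910 mol


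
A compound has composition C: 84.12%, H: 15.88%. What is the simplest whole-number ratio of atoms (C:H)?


Assume 100 g of compound, divide each mass% by atomic mass to get moles, then normalize by the smallest to get a raw atom ratio.
Moles per 100 g: C: 84.12/12.011 = 7.0036, H: 15.88/1.008 = 15.754
Raw ratio (divide by min = 7.0036): C: 1.0, H: 2.249
Multiply by 4 to clear fractions: C: 4.0 ~= 4, H: 8.998 ~= 9
Reduce by GCD to get the simplest whole-number ratio:

4:9


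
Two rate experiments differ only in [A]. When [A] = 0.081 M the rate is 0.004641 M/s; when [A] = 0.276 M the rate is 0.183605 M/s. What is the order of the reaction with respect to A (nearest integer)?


Rate is proportional to [A]^n, so rate2/rate1 = ([A]2/[A]1)^n. Take logs to solve for n.
rate2/rate1 = 0.183605 / 0.004641 = 39.5615
[A]2/[A]1 = 0.276 / 0.081 = 3.4074
n = ln(39.5615) / ln(3.4074) = 3.0
Nearest integer order:

3


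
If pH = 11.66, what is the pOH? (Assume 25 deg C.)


At 25 deg C, pH + pOH = 14.
pOH = 14 - pH = 14 - 11.66
pOH = 2.34:

2.34


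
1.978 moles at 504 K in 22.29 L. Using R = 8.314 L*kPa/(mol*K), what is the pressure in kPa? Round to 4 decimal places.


PV = nRT, solve for P = nRT / V.
nRT = 1.978 * 8.314 * 504 = 8288.3264
P = 8288.3264 / 22.29
P = 371.84057425 kPa, rounded to 4 dp:

371.8406 kPa


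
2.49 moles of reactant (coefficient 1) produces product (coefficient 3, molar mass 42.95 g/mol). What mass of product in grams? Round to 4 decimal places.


Use the coefficient ratio to convert reactant moles to product moles, then multiply by the product's molar mass.
moles_P = moles_R * (coeff_P / coeff_R) = 2.49 * (3/1) = 7.47
mass_P = moles_P * M_P = 7.47 * 42.95
mass_P = 320.8365 g, rounded to 4 dp:

320.8365 g


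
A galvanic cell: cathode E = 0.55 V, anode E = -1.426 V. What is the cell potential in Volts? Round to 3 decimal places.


Standard cell potential: E_cell = E_cathode - E_anode.
E_cell = 0.55 - (-1.426)
E_cell = 1.976 V, rounded to 3 dp:

1.976 V


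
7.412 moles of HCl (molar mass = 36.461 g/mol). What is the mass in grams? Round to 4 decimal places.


mass = n * M
mass = 7.412 * 36.461
mass = 270.248932 g, rounded to 4 dp:

270.2489 g


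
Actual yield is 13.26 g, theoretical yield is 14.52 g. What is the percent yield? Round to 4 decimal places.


% yield = 100 * actual / theoretical
% yield = 100 * 13.26 / 14.52
% yield = 91.32231405 %, rounded to 4 dp:

91.3223 %


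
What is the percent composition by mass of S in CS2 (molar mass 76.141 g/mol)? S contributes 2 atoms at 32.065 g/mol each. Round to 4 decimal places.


pct = 100 * (n_elem * M_elem) / M_total
mass_contribution = 2 * 32.065 = 64.13 g/mol
pct = 100 * 64.13 / 76.141
pct = 84.22531882 %, rounded to 4 dp:

84.2253 %


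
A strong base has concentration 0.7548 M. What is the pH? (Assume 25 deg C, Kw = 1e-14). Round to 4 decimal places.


A strong base dissociates completely, so [OH-] equals the given concentration.
pOH = -log10([OH-]) = -log10(0.7548) = 0.122168
pH = 14 - pOH = 14 - 0.122168
pH = 13.877832, rounded to 4 dp:

13.8778


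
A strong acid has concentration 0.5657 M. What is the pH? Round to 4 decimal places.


A strong acid dissociates completely, so [H+] equals the given concentration.
pH = -log10([H+]) = -log10(0.5657)
pH = 0.24741382, rounded to 4 dp:

0.2474


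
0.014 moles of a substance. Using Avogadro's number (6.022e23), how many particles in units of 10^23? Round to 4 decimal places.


N = n * NA, then divide by 1e23 for the requested units.
N / 1e23 = n * 6.022
N / 1e23 = 0.014 * 6.022
N / 1e23 = 0.084308, rounded to 4 dp:

0.0843


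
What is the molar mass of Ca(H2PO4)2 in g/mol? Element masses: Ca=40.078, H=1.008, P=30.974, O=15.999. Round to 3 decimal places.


M = sum(count * atomic_mass) over atoms.
M = 1*40.078 + 4*1.008 + 2*30.974 + 8*15.999
M = 40.078 + 4.032 + 61.948 + 127.992
M = 234.05 g/mol, rounded to 3 dp:

234.050 g/mol


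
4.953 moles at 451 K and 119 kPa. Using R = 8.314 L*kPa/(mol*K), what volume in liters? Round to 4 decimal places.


PV = nRT, solve for V = nRT / P.
nRT = 4.953 * 8.314 * 451 = 18571.8381
V = 18571.8381 / 119
V = 156.06586639 L, rounded to 4 dp:

156.0659 L


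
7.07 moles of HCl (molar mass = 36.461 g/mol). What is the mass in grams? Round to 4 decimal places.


mass = n * M
mass = 7.07 * 36.461
mass = 257.77927 g, rounded to 4 dp:

257.7793 g


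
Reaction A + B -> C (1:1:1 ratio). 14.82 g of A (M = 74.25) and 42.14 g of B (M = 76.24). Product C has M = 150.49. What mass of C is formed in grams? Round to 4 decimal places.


Find moles of each reactant; the smaller value is the limiting reagent in a 1:1:1 reaction, so moles_C equals moles of the limiter.
n_A = mass_A / M_A = 14.82 / 74.25 = 0.199596 mol
n_B = mass_B / M_B = 42.14 / 76.24 = 0.552728 mol
Limiting reagent: A (smaller), n_limiting = 0.199596 mol
mass_C = n_limiting * M_C = 0.199596 * 150.49
mass_C = 30.03720204 g, rounded to 4 dp:

30.0372 g


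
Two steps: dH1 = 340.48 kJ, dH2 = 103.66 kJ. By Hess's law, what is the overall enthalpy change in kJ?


Hess's law: enthalpy is a state function, so add the step enthalpies.
dH_total = dH1 + dH2 = 340.48 + (103.66)
dH_total = 444.14 kJ:

444.14 kJ


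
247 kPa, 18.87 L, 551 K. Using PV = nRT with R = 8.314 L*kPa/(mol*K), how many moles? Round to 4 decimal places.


PV = nRT, solve for n = PV / (RT).
PV = 247 * 18.87 = 4660.89
RT = 8.314 * 551 = 4581.014
n = 4660.89 / 4581.014
n = 1.01743631 mol, rounded to 4 dp:

1.0174 mol


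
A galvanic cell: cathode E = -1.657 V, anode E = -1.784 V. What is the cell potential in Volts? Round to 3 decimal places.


Standard cell potential: E_cell = E_cathode - E_anode.
E_cell = -1.657 - (-1.784)
E_cell = 0.127 V, rounded to 3 dp:

0.127 V


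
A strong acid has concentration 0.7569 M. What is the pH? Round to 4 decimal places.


A strong acid dissociates completely, so [H+] equals the given concentration.
pH = -log10([H+]) = -log10(0.7569)
pH = 0.12096149, rounded to 4 dp:

0.1210


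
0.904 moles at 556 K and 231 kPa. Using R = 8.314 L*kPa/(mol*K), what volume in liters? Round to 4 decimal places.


PV = nRT, solve for V = nRT / P.
nRT = 0.904 * 8.314 * 556 = 4178.8159
V = 4178.8159 / 231
V = 18.09011212 L, rounded to 4 dp:

18.0901 L


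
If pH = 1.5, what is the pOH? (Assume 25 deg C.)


At 25 deg C, pH + pOH = 14.
pOH = 14 - pH = 14 - 1.5
pOH = 12.5:

12.50


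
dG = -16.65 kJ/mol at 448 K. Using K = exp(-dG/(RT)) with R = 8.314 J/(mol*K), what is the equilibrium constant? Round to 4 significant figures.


dG is in kJ/mol; multiply by 1000 to match R in J/(mol*K).
RT = 8.314 * 448 = 3724.672 J/mol
exponent = -dG*1000 / (RT) = -(-16.65*1000) / 3724.672 = 4.47019227
K = exp(4.47019227)
K = 87.373521, rounded to 4 significant figures:

87.37


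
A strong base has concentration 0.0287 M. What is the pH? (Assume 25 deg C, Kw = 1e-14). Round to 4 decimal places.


A strong base dissociates completely, so [OH-] equals the given concentration.
pOH = -log10([OH-]) = -log10(0.0287) = 1.542118
pH = 14 - pOH = 14 - 1.542118
pH = 12.457882, rounded to 4 dp:

12.4579


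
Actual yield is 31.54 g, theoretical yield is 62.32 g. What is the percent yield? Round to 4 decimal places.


% yield = 100 * actual / theoretical
% yield = 100 * 31.54 / 62.32
% yield = 50.6097561 %, rounded to 4 dp:

50.6098 %


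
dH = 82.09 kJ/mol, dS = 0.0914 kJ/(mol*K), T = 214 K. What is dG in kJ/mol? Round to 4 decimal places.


Gibbs: dG = dH - T*dS (consistent units, dS already in kJ/(mol*K)).
T*dS = 214 * 0.0914 = 19.5596
dG = 82.09 - (19.5596)
dG = 62.5304 kJ/mol, rounded to 4 dp:

62.5304 kJ/mol


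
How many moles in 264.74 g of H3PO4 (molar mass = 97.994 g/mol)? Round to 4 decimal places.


n = mass / M
n = 264.74 / 97.994
n = 2.70159398 mol, rounded to 4 dp:

2.7016 mol


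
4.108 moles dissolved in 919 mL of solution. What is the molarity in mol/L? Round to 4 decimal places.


Convert volume to liters: V_L = V_mL / 1000.
V_L = 919 / 1000 = 0.919 L
M = n / V_L = 4.108 / 0.919
M = 4.47007617 mol/L, rounded to 4 dp:

4.4701 mol/L


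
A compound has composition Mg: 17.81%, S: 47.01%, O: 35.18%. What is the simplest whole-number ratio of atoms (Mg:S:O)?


Assume 100 g of compound, divide each mass% by atomic mass to get moles, then normalize by the smallest to get a raw atom ratio.
Moles per 100 g: Mg: 17.81/24.305 = 0.7328, S: 47.01/32.065 = 1.4661, O: 35.18/15.999 = 2.1989
Raw ratio (divide by min = 0.7328): Mg: 1.0, S: 2.001, O: 3.001
Multiply by 1 to clear fractions: Mg: 1.0 ~= 1, S: 2.001 ~= 2, O: 3.001 ~= 3
Reduce by GCD to get the simplest whole-number ratio:

1:2:3


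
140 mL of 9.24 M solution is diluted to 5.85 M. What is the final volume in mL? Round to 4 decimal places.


Dilution: M1*V1 = M2*V2, solve for V2.
V2 = M1*V1 / M2
V2 = 9.24 * 140 / 5.85
V2 = 1293.6 / 5.85
V2 = 221.12820513 mL, rounded to 4 dp:

221.1282 mL


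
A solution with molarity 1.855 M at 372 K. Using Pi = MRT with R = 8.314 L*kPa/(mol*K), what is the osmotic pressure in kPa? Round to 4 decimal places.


Osmotic pressure (van't Hoff): Pi = M*R*T.
RT = 8.314 * 372 = 3092.808
Pi = 1.855 * 3092.808
Pi = 5737.15884 kPa, rounded to 4 dp:

5737.1588 kPa


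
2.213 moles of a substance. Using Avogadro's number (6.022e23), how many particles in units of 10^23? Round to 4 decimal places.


N = n * NA, then divide by 1e23 for the requested units.
N / 1e23 = n * 6.022
N / 1e23 = 2.213 * 6.022
N / 1e23 = 13.326686, rounded to 4 dp:

13.3267


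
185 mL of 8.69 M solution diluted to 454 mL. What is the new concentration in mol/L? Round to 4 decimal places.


Dilution: M1*V1 = M2*V2, solve for M2.
M2 = M1*V1 / V2
M2 = 8.69 * 185 / 454
M2 = 1607.65 / 454
M2 = 3.5410793 mol/L, rounded to 4 dp:

3.5411 mol/L


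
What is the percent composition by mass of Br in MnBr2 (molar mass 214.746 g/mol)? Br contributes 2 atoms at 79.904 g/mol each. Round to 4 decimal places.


pct = 100 * (n_elem * M_elem) / M_total
mass_contribution = 2 * 79.904 = 159.808 g/mol
pct = 100 * 159.808 / 214.746
pct = 74.41721848 %, rounded to 4 dp:

74.4172 %


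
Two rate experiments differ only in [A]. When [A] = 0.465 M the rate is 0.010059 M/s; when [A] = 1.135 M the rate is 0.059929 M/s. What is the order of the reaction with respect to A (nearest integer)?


Rate is proportional to [A]^n, so rate2/rate1 = ([A]2/[A]1)^n. Take logs to solve for n.
rate2/rate1 = 0.059929 / 0.010059 = 5.9577
[A]2/[A]1 = 1.135 / 0.465 = 2.4409
n = ln(5.9577) / ln(2.4409) = 2.0
Nearest integer order:

2


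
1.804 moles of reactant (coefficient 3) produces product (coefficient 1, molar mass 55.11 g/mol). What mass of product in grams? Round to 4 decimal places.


Use the coefficient ratio to convert reactant moles to product moles, then multiply by the product's molar mass.
moles_P = moles_R * (coeff_P / coeff_R) = 1.804 * (1/3) = 0.601333
mass_P = moles_P * M_P = 0.601333 * 55.11
mass_P = 33.13946163 g, rounded to 4 dp:

33.1395 g


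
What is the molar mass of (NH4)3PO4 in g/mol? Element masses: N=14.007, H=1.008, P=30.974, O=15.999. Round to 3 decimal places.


M = sum(count * atomic_mass) over atoms.
M = 3*14.007 + 12*1.008 + 1*30.974 + 4*15.999
M = 42.021 + 12.096 + 30.974 + 63.996
M = 149.087 g/mol, rounded to 3 dp:

149.087 g/mol


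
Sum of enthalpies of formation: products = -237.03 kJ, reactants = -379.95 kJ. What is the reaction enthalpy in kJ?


dH_rxn = sum(dH_f products) - sum(dH_f reactants)
dH_rxn = -237.03 - (-379.95)
dH_rxn = 142.92 kJ:

142.92 kJ


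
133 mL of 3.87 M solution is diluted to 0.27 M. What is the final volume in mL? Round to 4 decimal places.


Dilution: M1*V1 = M2*V2, solve for V2.
V2 = M1*V1 / M2
V2 = 3.87 * 133 / 0.27
V2 = 514.71 / 0.27
V2 = 1906.33333333 mL, rounded to 4 dp:

1906.3333 mL


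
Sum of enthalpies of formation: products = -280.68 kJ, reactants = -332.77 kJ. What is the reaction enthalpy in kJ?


dH_rxn = sum(dH_f products) - sum(dH_f reactants)
dH_rxn = -280.68 - (-332.77)
dH_rxn = 52.09 kJ:

52.09 kJ


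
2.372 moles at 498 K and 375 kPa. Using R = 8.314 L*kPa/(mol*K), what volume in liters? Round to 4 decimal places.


PV = nRT, solve for V = nRT / P.
nRT = 2.372 * 8.314 * 498 = 9820.9624
V = 9820.9624 / 375
V = 26.18923307 L, rounded to 4 dp:

26.1892 L


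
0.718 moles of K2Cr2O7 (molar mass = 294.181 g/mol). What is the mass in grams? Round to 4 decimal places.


mass = n * M
mass = 0.718 * 294.181
mass = 211.221958 g, rounded to 4 dp:

211.2220 g


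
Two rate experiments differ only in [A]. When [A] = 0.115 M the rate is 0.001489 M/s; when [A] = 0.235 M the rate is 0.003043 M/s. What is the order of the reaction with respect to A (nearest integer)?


Rate is proportional to [A]^n, so rate2/rate1 = ([A]2/[A]1)^n. Take logs to solve for n.
rate2/rate1 = 0.003043 / 0.001489 = 2.0437
[A]2/[A]1 = 0.235 / 0.115 = 2.0435
n = ln(2.0437) / ln(2.0435) = 1.0
Nearest integer order:

1


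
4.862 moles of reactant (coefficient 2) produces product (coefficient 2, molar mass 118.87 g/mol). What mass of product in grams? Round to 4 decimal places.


Use the coefficient ratio to convert reactant moles to product moles, then multiply by the product's molar mass.
moles_P = moles_R * (coeff_P / coeff_R) = 4.862 * (2/2) = 4.862
mass_P = moles_P * M_P = 4.862 * 118.87
mass_P = 577.94594 g, rounded to 4 dp:

577.9459 g


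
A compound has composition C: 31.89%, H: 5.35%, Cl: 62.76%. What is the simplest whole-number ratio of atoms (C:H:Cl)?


Assume 100 g of compound, divide each mass% by atomic mass to get moles, then normalize by the smallest to get a raw atom ratio.
Moles per 100 g: C: 31.89/12.011 = 2.6551, H: 5.35/1.008 = 5.3075, Cl: 62.76/35.453 = 1.7702
Raw ratio (divide by min = 1.7702): C: 1.5, H: 2.998, Cl: 1.0
Multiply by 2 to clear fractions: C: 3.0 ~= 3, H: 5.996 ~= 6, Cl: 2.0 ~= 2
Reduce by GCD to get the simplest whole-number ratio:

3:6:2


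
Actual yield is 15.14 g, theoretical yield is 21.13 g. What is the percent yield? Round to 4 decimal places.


% yield = 100 * actual / theoretical
% yield = 100 * 15.14 / 21.13
% yield = 71.65168008 %, rounded to 4 dp:

71.6517 %


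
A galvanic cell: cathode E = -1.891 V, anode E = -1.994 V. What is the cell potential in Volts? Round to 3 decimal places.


Standard cell potential: E_cell = E_cathode - E_anode.
E_cell = -1.891 - (-1.994)
E_cell = 0.103 V, rounded to 3 dp:

0.103 V


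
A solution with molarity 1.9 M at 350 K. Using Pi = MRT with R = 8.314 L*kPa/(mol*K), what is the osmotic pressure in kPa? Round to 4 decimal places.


Osmotic pressure (van't Hoff): Pi = M*R*T.
RT = 8.314 * 350 = 2909.9
Pi = 1.9 * 2909.9
Pi = 5528.81 kPa, rounded to 4 dp:

5528.8100 kPa


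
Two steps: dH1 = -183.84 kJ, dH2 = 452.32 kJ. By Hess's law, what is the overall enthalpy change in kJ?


Hess's law: enthalpy is a state function, so add the step enthalpies.
dH_total = dH1 + dH2 = -183.84 + (452.32)
dH_total = 268.48 kJ:

268.48 kJ


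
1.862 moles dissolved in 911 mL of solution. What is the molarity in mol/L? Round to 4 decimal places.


Convert volume to liters: V_L = V_mL / 1000.
V_L = 911 / 1000 = 0.911 L
M = n / V_L = 1.862 / 0.911
M = 2.04390779 mol/L, rounded to 4 dp:

2.0439 mol/L


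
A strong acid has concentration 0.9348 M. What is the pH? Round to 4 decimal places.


A strong acid dissociates completely, so [H+] equals the given concentration.
pH = -log10([H+]) = -log10(0.9348)
pH = 0.0292813, rounded to 4 dp:

0.0293


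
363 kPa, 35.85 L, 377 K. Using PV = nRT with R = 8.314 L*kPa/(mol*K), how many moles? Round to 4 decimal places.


PV = nRT, solve for n = PV / (RT).
PV = 363 * 35.85 = 13013.55
RT = 8.314 * 377 = 3134.378
n = 13013.55 / 3134.378
n = 4.15187639 mol, rounded to 4 dp:

4.1519 mol


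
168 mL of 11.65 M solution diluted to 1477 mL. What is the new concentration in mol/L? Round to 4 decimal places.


Dilution: M1*V1 = M2*V2, solve for M2.
M2 = M1*V1 / V2
M2 = 11.65 * 168 / 1477
M2 = 1957.2 / 1477
M2 = 1.32511848 mol/L, rounded to 4 dp:

1.3251 mol/L


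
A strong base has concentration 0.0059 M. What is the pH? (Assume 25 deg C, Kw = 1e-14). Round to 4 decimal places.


A strong base dissociates completely, so [OH-] equals the given concentration.
pOH = -log10([OH-]) = -log10(0.0059) = 2.229148
pH = 14 - pOH = 14 - 2.229148
pH = 11.770852, rounded to 4 dp:

11.7709


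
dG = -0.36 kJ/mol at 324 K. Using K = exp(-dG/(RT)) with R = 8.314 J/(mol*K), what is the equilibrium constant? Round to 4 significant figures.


dG is in kJ/mol; multiply by 1000 to match R in J/(mol*K).
RT = 8.314 * 324 = 2693.736 J/mol
exponent = -dG*1000 / (RT) = -(-0.36*1000) / 2693.736 = 0.13364339
K = exp(0.13364339)
K = 1.1429851, rounded to 4 significant figures:

1.143


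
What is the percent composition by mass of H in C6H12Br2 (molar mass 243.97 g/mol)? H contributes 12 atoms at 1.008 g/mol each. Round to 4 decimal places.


pct = 100 * (n_elem * M_elem) / M_total
mass_contribution = 12 * 1.008 = 12.096 g/mol
pct = 100 * 12.096 / 243.97
pct = 4.95798664 %, rounded to 4 dp:

4.9580 %


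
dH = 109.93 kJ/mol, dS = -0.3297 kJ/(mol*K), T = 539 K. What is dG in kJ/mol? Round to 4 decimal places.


Gibbs: dG = dH - T*dS (consistent units, dS already in kJ/(mol*K)).
T*dS = 539 * -0.3297 = -177.7083
dG = 109.93 - (-177.7083)
dG = 287.6383 kJ/mol, rounded to 4 dp:

287.6383 kJ/mol


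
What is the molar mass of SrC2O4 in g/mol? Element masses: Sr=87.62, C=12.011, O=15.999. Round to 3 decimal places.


M = sum(count * atomic_mass) over atoms.
M = 1*87.62 + 2*12.011 + 4*15.999
M = 87.62 + 24.022 + 63.996
M = 175.638 g/mol, rounded to 3 dp:

175.638 g/mol


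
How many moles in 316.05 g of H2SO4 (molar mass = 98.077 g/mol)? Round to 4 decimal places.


n = mass / M
n = 316.05 / 98.077
n = 3.22246806 mol, rounded to 4 dp:

3.2225 mol


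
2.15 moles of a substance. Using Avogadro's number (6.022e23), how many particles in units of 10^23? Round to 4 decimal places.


N = n * NA, then divide by 1e23 for the requested units.
N / 1e23 = n * 6.022
N / 1e23 = 2.15 * 6.022
N / 1e23 = 12.9473, rounded to 4 dp:

12.9473


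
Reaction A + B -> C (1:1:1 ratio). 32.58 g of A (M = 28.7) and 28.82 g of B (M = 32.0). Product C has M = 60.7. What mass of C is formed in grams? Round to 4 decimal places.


Find moles of each reactant; the smaller value is the limiting reagent in a 1:1:1 reaction, so moles_C equals moles of the limiter.
n_A = mass_A / M_A = 32.58 / 28.7 = 1.135192 mol
n_B = mass_B / M_B = 28.82 / 32.0 = 0.900625 mol
Limiting reagent: B (smaller), n_limiting = 0.900625 mol
mass_C = n_limiting * M_C = 0.900625 * 60.7
mass_C = 54.6679375 g, rounded to 4 dp:

54.6679 g


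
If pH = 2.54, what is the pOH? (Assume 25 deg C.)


At 25 deg C, pH + pOH = 14.
pOH = 14 - pH = 14 - 2.54
pOH = 11.46:

11.46


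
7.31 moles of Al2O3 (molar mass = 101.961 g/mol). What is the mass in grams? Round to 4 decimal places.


mass = n * M
mass = 7.31 * 101.961
mass = 745.33491 g, rounded to 4 dp:

745.3349 g


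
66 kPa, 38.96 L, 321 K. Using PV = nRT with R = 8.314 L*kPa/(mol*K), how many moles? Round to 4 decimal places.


PV = nRT, solve for n = PV / (RT).
PV = 66 * 38.96 = 2571.36
RT = 8.314 * 321 = 2668.794
n = 2571.36 / 2668.794
n = 0.96349137 mol, rounded to 4 dp:

0.9635 mol


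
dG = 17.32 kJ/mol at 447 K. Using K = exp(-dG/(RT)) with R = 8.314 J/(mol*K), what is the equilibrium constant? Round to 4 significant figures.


dG is in kJ/mol; multiply by 1000 to match R in J/(mol*K).
RT = 8.314 * 447 = 3716.358 J/mol
exponent = -dG*1000 / (RT) = -(17.32*1000) / 3716.358 = -4.66047674
K = exp(-4.66047674)
K = 0.0094619504, rounded to 4 significant figures:

0.009462


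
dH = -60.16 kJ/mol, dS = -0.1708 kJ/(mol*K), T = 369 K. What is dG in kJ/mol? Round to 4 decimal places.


Gibbs: dG = dH - T*dS (consistent units, dS already in kJ/(mol*K)).
T*dS = 369 * -0.1708 = -63.0252
dG = -60.16 - (-63.0252)
dG = 2.8652 kJ/mol, rounded to 4 dp:

2.8652 kJ/mol


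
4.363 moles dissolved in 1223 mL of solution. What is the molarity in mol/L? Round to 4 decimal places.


Convert volume to liters: V_L = V_mL / 1000.
V_L = 1223 / 1000 = 1.223 L
M = n / V_L = 4.363 / 1.223
M = 3.56745707 mol/L, rounded to 4 dp:

3.5675 mol/L


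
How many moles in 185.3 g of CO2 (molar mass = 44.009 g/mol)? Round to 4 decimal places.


n = mass / M
n = 185.3 / 44.009
n = 4.2105024 mol, rounded to 4 dp:

4.2105 mol


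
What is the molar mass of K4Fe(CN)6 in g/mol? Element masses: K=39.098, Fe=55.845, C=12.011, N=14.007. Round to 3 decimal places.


M = sum(count * atomic_mass) over atoms.
M = 4*39.098 + 1*55.845 + 6*12.011 + 6*14.007
M = 156.392 + 55.845 + 72.066 + 84.042
M = 368.345 g/mol, rounded to 3 dp:

368.345 g/mol


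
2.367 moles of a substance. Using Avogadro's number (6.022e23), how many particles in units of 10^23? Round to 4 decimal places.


N = n * NA, then divide by 1e23 for the requested units.
N / 1e23 = n * 6.022
N / 1e23 = 2.367 * 6.022
N / 1e23 = 14.254074, rounded to 4 dp:

14.2541


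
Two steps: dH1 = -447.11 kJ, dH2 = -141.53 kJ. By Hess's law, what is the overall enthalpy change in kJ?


Hess's law: enthalpy is a state function, so add the step enthalpies.
dH_total = dH1 + dH2 = -447.11 + (-141.53)
dH_total = -588.64 kJ:

-588.64 kJ


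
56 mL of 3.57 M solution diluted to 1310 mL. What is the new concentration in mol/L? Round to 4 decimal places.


Dilution: M1*V1 = M2*V2, solve for M2.
M2 = M1*V1 / V2
M2 = 3.57 * 56 / 1310
M2 = 199.92 / 1310
M2 = 0.15261069 mol/L, rounded to 4 dp:

0.1526 mol/L


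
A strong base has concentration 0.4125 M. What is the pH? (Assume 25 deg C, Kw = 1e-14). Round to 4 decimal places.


A strong base dissociates completely, so [OH-] equals the given concentration.
pOH = -log10([OH-]) = -log10(0.4125) = 0.384576
pH = 14 - pOH = 14 - 0.384576
pH = 13.615424, rounded to 4 dp:

13.6154


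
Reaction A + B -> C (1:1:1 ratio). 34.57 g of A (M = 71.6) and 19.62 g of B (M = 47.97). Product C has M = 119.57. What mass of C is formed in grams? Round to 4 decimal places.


Find moles of each reactant; the smaller value is the limiting reagent in a 1:1:1 reaction, so moles_C equals moles of the limiter.
n_A = mass_A / M_A = 34.57 / 71.6 = 0.482821 mol
n_B = mass_B / M_B = 19.62 / 47.97 = 0.409006 mol
Limiting reagent: B (smaller), n_limiting = 0.409006 mol
mass_C = n_limiting * M_C = 0.409006 * 119.57
mass_C = 48.90484742 g, rounded to 4 dp:

48.9048 g


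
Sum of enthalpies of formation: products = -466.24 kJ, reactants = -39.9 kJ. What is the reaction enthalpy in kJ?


dH_rxn = sum(dH_f products) - sum(dH_f reactants)
dH_rxn = -466.24 - (-39.9)
dH_rxn = -426.34 kJ:

-426.34 kJ


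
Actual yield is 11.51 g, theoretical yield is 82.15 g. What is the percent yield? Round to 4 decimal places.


% yield = 100 * actual / theoretical
% yield = 100 * 11.51 / 82.15
% yield = 14.01095557 %, rounded to 4 dp:

14.0110 %


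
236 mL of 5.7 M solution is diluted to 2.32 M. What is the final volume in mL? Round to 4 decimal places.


Dilution: M1*V1 = M2*V2, solve for V2.
V2 = M1*V1 / M2
V2 = 5.7 * 236 / 2.32
V2 = 1345.2 / 2.32
V2 = 579.82758621 mL, rounded to 4 dp:

579.8276 mL


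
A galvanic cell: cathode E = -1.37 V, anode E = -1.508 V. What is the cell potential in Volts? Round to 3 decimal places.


Standard cell potential: E_cell = E_cathode - E_anode.
E_cell = -1.37 - (-1.508)
E_cell = 0.138 V, rounded to 3 dp:

0.138 V


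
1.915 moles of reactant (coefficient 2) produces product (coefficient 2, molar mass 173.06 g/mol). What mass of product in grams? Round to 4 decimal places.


Use the coefficient ratio to convert reactant moles to product moles, then multiply by the product's molar mass.
moles_P = moles_R * (coeff_P / coeff_R) = 1.915 * (2/2) = 1.915
mass_P = moles_P * M_P = 1.915 * 173.06
mass_P = 331.4099 g, rounded to 4 dp:

331.4099 g


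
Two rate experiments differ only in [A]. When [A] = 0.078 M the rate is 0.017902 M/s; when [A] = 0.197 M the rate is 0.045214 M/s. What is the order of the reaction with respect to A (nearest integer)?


Rate is proportional to [A]^n, so rate2/rate1 = ([A]2/[A]1)^n. Take logs to solve for n.
rate2/rate1 = 0.045214 / 0.017902 = 2.5256
[A]2/[A]1 = 0.197 / 0.078 = 2.5256
n = ln(2.5256) / ln(2.5256) = 1.0
Nearest integer order:

1


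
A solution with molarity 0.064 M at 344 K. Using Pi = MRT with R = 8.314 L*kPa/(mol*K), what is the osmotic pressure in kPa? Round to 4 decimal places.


Osmotic pressure (van't Hoff): Pi = M*R*T.
RT = 8.314 * 344 = 2860.016
Pi = 0.064 * 2860.016
Pi = 183.041024 kPa, rounded to 4 dp:

183.0410 kPa


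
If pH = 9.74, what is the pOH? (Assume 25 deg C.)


At 25 deg C, pH + pOH = 14.
pOH = 14 - pH = 14 - 9.74
pOH = 4.26:

4.26


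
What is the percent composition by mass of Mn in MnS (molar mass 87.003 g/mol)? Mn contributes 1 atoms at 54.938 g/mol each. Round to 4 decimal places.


pct = 100 * (n_elem * M_elem) / M_total
mass_contribution = 1 * 54.938 = 54.938 g/mol
pct = 100 * 54.938 / 87.003
pct = 63.14494902 %, rounded to 4 dp:

63.1449 %


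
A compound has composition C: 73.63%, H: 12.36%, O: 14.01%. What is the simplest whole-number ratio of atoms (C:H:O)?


Assume 100 g of compound, divide each mass% by atomic mass to get moles, then normalize by the smallest to get a raw atom ratio.
Moles per 100 g: C: 73.63/12.011 = 6.1302, H: 12.36/1.008 = 12.2619, O: 14.01/15.999 = 0.8757
Raw ratio (divide by min = 0.8757): C: 7.001, H: 14.003, O: 1.0
Multiply by 1 to clear fractions: C: 7.001 ~= 7, H: 14.003 ~= 14, O: 1.0 ~= 1
Reduce by GCD to get the simplest whole-number ratio:

7:14:1
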